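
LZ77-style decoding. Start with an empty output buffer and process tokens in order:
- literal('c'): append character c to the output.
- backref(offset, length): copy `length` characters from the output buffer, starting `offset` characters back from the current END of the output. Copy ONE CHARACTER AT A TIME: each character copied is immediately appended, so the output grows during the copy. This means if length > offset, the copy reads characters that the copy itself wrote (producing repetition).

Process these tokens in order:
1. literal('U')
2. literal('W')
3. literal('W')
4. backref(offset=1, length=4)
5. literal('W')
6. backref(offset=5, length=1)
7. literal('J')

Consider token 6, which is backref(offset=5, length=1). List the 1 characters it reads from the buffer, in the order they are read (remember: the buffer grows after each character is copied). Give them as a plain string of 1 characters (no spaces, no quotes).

Token 1: literal('U'). Output: "U"
Token 2: literal('W'). Output: "UW"
Token 3: literal('W'). Output: "UWW"
Token 4: backref(off=1, len=4) (overlapping!). Copied 'WWWW' from pos 2. Output: "UWWWWWW"
Token 5: literal('W'). Output: "UWWWWWWW"
Token 6: backref(off=5, len=1). Buffer before: "UWWWWWWW" (len 8)
  byte 1: read out[3]='W', append. Buffer now: "UWWWWWWWW"

Answer: W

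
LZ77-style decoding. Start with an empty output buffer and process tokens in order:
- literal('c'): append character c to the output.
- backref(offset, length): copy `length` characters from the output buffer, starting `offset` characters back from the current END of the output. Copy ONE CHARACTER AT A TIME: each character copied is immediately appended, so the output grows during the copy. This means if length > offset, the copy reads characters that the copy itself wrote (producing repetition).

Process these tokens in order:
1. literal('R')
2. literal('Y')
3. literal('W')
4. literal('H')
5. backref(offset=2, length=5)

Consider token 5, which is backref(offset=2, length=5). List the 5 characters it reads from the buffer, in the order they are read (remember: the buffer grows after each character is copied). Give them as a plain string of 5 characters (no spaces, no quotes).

Token 1: literal('R'). Output: "R"
Token 2: literal('Y'). Output: "RY"
Token 3: literal('W'). Output: "RYW"
Token 4: literal('H'). Output: "RYWH"
Token 5: backref(off=2, len=5). Buffer before: "RYWH" (len 4)
  byte 1: read out[2]='W', append. Buffer now: "RYWHW"
  byte 2: read out[3]='H', append. Buffer now: "RYWHWH"
  byte 3: read out[4]='W', append. Buffer now: "RYWHWHW"
  byte 4: read out[5]='H', append. Buffer now: "RYWHWHWH"
  byte 5: read out[6]='W', append. Buffer now: "RYWHWHWHW"

Answer: WHWHW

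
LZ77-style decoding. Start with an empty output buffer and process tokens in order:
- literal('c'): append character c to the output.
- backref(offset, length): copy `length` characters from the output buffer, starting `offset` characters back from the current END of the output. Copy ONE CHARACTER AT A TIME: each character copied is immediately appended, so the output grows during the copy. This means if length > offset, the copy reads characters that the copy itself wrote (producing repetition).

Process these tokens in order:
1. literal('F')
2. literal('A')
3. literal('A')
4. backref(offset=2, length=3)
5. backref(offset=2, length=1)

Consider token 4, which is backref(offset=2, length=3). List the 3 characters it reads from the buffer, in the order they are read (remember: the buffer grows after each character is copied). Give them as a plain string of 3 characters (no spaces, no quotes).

Token 1: literal('F'). Output: "F"
Token 2: literal('A'). Output: "FA"
Token 3: literal('A'). Output: "FAA"
Token 4: backref(off=2, len=3). Buffer before: "FAA" (len 3)
  byte 1: read out[1]='A', append. Buffer now: "FAAA"
  byte 2: read out[2]='A', append. Buffer now: "FAAAA"
  byte 3: read out[3]='A', append. Buffer now: "FAAAAA"

Answer: AAA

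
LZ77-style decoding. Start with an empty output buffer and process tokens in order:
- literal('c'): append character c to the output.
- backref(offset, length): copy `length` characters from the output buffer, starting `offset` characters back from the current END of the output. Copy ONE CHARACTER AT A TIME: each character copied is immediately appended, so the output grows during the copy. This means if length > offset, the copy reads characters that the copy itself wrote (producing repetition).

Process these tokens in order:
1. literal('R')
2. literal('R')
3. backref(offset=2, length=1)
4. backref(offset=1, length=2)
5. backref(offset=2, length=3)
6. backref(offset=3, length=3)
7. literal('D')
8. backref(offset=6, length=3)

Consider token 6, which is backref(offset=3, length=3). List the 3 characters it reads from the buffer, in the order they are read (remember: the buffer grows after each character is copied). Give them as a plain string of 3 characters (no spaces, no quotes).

Answer: RRR

Derivation:
Token 1: literal('R'). Output: "R"
Token 2: literal('R'). Output: "RR"
Token 3: backref(off=2, len=1). Copied 'R' from pos 0. Output: "RRR"
Token 4: backref(off=1, len=2) (overlapping!). Copied 'RR' from pos 2. Output: "RRRRR"
Token 5: backref(off=2, len=3) (overlapping!). Copied 'RRR' from pos 3. Output: "RRRRRRRR"
Token 6: backref(off=3, len=3). Buffer before: "RRRRRRRR" (len 8)
  byte 1: read out[5]='R', append. Buffer now: "RRRRRRRRR"
  byte 2: read out[6]='R', append. Buffer now: "RRRRRRRRRR"
  byte 3: read out[7]='R', append. Buffer now: "RRRRRRRRRRR"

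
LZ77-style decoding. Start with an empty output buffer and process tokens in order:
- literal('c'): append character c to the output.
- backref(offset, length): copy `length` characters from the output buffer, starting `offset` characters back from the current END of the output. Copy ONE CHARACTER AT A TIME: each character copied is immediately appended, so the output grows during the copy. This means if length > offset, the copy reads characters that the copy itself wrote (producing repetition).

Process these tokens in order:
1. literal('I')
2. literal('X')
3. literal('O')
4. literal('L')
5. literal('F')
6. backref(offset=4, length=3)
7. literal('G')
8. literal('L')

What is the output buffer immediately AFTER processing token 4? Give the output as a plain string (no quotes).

Answer: IXOL

Derivation:
Token 1: literal('I'). Output: "I"
Token 2: literal('X'). Output: "IX"
Token 3: literal('O'). Output: "IXO"
Token 4: literal('L'). Output: "IXOL"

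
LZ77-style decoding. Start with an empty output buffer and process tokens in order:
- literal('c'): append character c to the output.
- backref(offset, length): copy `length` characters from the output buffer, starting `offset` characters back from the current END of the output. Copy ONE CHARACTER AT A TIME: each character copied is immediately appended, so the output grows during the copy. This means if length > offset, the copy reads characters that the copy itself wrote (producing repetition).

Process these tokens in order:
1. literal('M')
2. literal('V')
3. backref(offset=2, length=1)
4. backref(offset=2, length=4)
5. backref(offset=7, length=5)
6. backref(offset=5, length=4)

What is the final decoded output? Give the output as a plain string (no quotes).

Answer: MVMVMVMMVMVMMVMV

Derivation:
Token 1: literal('M'). Output: "M"
Token 2: literal('V'). Output: "MV"
Token 3: backref(off=2, len=1). Copied 'M' from pos 0. Output: "MVM"
Token 4: backref(off=2, len=4) (overlapping!). Copied 'VMVM' from pos 1. Output: "MVMVMVM"
Token 5: backref(off=7, len=5). Copied 'MVMVM' from pos 0. Output: "MVMVMVMMVMVM"
Token 6: backref(off=5, len=4). Copied 'MVMV' from pos 7. Output: "MVMVMVMMVMVMMVMV"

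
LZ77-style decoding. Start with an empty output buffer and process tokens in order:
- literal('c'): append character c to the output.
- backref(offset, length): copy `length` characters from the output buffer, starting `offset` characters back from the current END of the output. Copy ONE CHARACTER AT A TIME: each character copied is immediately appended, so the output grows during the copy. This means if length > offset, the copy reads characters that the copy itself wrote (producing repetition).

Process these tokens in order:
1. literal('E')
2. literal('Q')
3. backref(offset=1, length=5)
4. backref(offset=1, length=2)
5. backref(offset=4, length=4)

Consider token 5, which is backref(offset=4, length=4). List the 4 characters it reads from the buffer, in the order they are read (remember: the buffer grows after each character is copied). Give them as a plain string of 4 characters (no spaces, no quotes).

Answer: QQQQ

Derivation:
Token 1: literal('E'). Output: "E"
Token 2: literal('Q'). Output: "EQ"
Token 3: backref(off=1, len=5) (overlapping!). Copied 'QQQQQ' from pos 1. Output: "EQQQQQQ"
Token 4: backref(off=1, len=2) (overlapping!). Copied 'QQ' from pos 6. Output: "EQQQQQQQQ"
Token 5: backref(off=4, len=4). Buffer before: "EQQQQQQQQ" (len 9)
  byte 1: read out[5]='Q', append. Buffer now: "EQQQQQQQQQ"
  byte 2: read out[6]='Q', append. Buffer now: "EQQQQQQQQQQ"
  byte 3: read out[7]='Q', append. Buffer now: "EQQQQQQQQQQQ"
  byte 4: read out[8]='Q', append. Buffer now: "EQQQQQQQQQQQQ"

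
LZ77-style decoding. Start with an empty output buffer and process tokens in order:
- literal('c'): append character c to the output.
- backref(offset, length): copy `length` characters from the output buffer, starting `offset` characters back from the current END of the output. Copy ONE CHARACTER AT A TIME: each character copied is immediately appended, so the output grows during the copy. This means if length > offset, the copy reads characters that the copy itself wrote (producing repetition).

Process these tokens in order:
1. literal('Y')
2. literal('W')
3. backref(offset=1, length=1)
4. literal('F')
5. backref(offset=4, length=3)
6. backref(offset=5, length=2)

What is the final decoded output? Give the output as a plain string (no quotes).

Token 1: literal('Y'). Output: "Y"
Token 2: literal('W'). Output: "YW"
Token 3: backref(off=1, len=1). Copied 'W' from pos 1. Output: "YWW"
Token 4: literal('F'). Output: "YWWF"
Token 5: backref(off=4, len=3). Copied 'YWW' from pos 0. Output: "YWWFYWW"
Token 6: backref(off=5, len=2). Copied 'WF' from pos 2. Output: "YWWFYWWWF"

Answer: YWWFYWWWF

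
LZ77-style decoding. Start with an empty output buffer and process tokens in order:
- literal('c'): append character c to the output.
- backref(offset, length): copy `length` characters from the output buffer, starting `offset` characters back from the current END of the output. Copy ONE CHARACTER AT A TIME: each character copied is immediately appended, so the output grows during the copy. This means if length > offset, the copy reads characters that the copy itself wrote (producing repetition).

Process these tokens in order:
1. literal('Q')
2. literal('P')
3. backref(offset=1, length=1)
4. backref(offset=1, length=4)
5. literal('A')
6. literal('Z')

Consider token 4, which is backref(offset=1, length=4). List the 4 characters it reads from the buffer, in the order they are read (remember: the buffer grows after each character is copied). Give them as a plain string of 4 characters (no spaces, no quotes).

Token 1: literal('Q'). Output: "Q"
Token 2: literal('P'). Output: "QP"
Token 3: backref(off=1, len=1). Copied 'P' from pos 1. Output: "QPP"
Token 4: backref(off=1, len=4). Buffer before: "QPP" (len 3)
  byte 1: read out[2]='P', append. Buffer now: "QPPP"
  byte 2: read out[3]='P', append. Buffer now: "QPPPP"
  byte 3: read out[4]='P', append. Buffer now: "QPPPPP"
  byte 4: read out[5]='P', append. Buffer now: "QPPPPPP"

Answer: PPPP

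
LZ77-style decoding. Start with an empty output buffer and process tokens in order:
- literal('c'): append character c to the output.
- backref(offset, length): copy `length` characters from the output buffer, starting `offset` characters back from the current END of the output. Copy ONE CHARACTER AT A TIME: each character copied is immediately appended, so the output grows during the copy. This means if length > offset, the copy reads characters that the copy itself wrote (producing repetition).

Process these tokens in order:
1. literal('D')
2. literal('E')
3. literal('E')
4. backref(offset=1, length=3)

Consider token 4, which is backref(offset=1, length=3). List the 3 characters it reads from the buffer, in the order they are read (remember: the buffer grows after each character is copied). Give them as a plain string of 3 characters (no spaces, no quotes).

Token 1: literal('D'). Output: "D"
Token 2: literal('E'). Output: "DE"
Token 3: literal('E'). Output: "DEE"
Token 4: backref(off=1, len=3). Buffer before: "DEE" (len 3)
  byte 1: read out[2]='E', append. Buffer now: "DEEE"
  byte 2: read out[3]='E', append. Buffer now: "DEEEE"
  byte 3: read out[4]='E', append. Buffer now: "DEEEEE"

Answer: EEE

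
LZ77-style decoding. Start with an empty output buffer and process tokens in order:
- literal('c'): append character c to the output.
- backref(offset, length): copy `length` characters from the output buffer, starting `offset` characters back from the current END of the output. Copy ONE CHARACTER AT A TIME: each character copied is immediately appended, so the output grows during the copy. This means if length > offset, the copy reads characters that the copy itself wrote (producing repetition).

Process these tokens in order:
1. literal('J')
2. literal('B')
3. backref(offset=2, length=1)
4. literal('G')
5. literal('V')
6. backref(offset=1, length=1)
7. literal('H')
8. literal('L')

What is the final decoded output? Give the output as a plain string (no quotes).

Token 1: literal('J'). Output: "J"
Token 2: literal('B'). Output: "JB"
Token 3: backref(off=2, len=1). Copied 'J' from pos 0. Output: "JBJ"
Token 4: literal('G'). Output: "JBJG"
Token 5: literal('V'). Output: "JBJGV"
Token 6: backref(off=1, len=1). Copied 'V' from pos 4. Output: "JBJGVV"
Token 7: literal('H'). Output: "JBJGVVH"
Token 8: literal('L'). Output: "JBJGVVHL"

Answer: JBJGVVHL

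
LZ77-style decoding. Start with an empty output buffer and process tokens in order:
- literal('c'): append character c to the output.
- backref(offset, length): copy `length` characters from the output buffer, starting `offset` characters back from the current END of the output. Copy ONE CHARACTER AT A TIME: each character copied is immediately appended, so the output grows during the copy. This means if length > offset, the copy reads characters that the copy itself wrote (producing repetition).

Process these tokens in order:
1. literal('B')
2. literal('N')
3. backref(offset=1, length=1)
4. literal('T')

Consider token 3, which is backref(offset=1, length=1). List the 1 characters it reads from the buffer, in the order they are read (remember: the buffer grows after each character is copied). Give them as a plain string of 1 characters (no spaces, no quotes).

Answer: N

Derivation:
Token 1: literal('B'). Output: "B"
Token 2: literal('N'). Output: "BN"
Token 3: backref(off=1, len=1). Buffer before: "BN" (len 2)
  byte 1: read out[1]='N', append. Buffer now: "BNN"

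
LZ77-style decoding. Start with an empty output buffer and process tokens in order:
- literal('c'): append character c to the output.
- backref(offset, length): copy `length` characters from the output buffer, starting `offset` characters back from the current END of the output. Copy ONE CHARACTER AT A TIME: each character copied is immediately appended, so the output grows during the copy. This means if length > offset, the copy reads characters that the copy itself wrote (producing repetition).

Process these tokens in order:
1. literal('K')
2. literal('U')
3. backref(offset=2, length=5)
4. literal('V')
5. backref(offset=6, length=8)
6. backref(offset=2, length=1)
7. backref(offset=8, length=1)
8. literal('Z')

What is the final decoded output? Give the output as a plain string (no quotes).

Answer: KUKUKUKVKUKUKVKUKUZ

Derivation:
Token 1: literal('K'). Output: "K"
Token 2: literal('U'). Output: "KU"
Token 3: backref(off=2, len=5) (overlapping!). Copied 'KUKUK' from pos 0. Output: "KUKUKUK"
Token 4: literal('V'). Output: "KUKUKUKV"
Token 5: backref(off=6, len=8) (overlapping!). Copied 'KUKUKVKU' from pos 2. Output: "KUKUKUKVKUKUKVKU"
Token 6: backref(off=2, len=1). Copied 'K' from pos 14. Output: "KUKUKUKVKUKUKVKUK"
Token 7: backref(off=8, len=1). Copied 'U' from pos 9. Output: "KUKUKUKVKUKUKVKUKU"
Token 8: literal('Z'). Output: "KUKUKUKVKUKUKVKUKUZ"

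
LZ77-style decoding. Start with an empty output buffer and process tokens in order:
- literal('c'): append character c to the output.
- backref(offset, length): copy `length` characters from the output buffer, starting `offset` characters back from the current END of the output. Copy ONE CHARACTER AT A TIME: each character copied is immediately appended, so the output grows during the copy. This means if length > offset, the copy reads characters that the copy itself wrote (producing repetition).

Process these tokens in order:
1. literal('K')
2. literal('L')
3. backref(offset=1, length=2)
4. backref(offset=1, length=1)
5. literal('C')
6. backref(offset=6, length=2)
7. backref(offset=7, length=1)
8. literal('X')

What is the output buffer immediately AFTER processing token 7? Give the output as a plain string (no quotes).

Token 1: literal('K'). Output: "K"
Token 2: literal('L'). Output: "KL"
Token 3: backref(off=1, len=2) (overlapping!). Copied 'LL' from pos 1. Output: "KLLL"
Token 4: backref(off=1, len=1). Copied 'L' from pos 3. Output: "KLLLL"
Token 5: literal('C'). Output: "KLLLLC"
Token 6: backref(off=6, len=2). Copied 'KL' from pos 0. Output: "KLLLLCKL"
Token 7: backref(off=7, len=1). Copied 'L' from pos 1. Output: "KLLLLCKLL"

Answer: KLLLLCKLL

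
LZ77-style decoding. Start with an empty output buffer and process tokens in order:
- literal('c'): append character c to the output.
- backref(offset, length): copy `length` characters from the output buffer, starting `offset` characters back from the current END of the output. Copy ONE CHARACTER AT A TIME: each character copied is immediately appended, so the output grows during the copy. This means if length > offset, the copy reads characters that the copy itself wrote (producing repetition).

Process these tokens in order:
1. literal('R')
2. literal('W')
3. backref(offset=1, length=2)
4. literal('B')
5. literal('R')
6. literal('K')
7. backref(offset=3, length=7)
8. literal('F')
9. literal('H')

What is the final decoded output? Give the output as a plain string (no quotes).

Answer: RWWWBRKBRKBRKBFH

Derivation:
Token 1: literal('R'). Output: "R"
Token 2: literal('W'). Output: "RW"
Token 3: backref(off=1, len=2) (overlapping!). Copied 'WW' from pos 1. Output: "RWWW"
Token 4: literal('B'). Output: "RWWWB"
Token 5: literal('R'). Output: "RWWWBR"
Token 6: literal('K'). Output: "RWWWBRK"
Token 7: backref(off=3, len=7) (overlapping!). Copied 'BRKBRKB' from pos 4. Output: "RWWWBRKBRKBRKB"
Token 8: literal('F'). Output: "RWWWBRKBRKBRKBF"
Token 9: literal('H'). Output: "RWWWBRKBRKBRKBFH"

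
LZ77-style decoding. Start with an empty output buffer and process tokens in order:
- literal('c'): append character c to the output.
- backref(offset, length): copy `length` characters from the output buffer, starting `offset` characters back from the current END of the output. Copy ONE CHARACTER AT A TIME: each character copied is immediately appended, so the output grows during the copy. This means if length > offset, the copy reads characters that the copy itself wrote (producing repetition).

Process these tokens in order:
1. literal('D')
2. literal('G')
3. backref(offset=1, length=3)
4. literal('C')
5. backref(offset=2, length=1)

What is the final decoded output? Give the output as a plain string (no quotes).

Answer: DGGGGCG

Derivation:
Token 1: literal('D'). Output: "D"
Token 2: literal('G'). Output: "DG"
Token 3: backref(off=1, len=3) (overlapping!). Copied 'GGG' from pos 1. Output: "DGGGG"
Token 4: literal('C'). Output: "DGGGGC"
Token 5: backref(off=2, len=1). Copied 'G' from pos 4. Output: "DGGGGCG"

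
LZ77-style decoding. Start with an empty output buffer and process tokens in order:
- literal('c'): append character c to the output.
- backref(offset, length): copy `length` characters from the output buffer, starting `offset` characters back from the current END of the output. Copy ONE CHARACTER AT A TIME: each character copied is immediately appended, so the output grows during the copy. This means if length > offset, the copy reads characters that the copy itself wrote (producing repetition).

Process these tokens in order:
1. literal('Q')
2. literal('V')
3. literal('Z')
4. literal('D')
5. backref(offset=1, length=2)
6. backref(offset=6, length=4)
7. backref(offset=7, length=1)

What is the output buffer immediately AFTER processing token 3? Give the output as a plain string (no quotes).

Answer: QVZ

Derivation:
Token 1: literal('Q'). Output: "Q"
Token 2: literal('V'). Output: "QV"
Token 3: literal('Z'). Output: "QVZ"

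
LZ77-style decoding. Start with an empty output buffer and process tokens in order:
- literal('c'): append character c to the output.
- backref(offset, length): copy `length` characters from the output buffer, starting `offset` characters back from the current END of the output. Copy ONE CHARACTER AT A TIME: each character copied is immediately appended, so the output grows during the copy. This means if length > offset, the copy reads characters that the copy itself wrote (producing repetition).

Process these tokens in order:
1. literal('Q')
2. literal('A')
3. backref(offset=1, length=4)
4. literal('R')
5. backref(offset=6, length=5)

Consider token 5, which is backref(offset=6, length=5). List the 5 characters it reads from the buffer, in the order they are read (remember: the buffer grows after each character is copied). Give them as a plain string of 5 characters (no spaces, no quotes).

Token 1: literal('Q'). Output: "Q"
Token 2: literal('A'). Output: "QA"
Token 3: backref(off=1, len=4) (overlapping!). Copied 'AAAA' from pos 1. Output: "QAAAAA"
Token 4: literal('R'). Output: "QAAAAAR"
Token 5: backref(off=6, len=5). Buffer before: "QAAAAAR" (len 7)
  byte 1: read out[1]='A', append. Buffer now: "QAAAAARA"
  byte 2: read out[2]='A', append. Buffer now: "QAAAAARAA"
  byte 3: read out[3]='A', append. Buffer now: "QAAAAARAAA"
  byte 4: read out[4]='A', append. Buffer now: "QAAAAARAAAA"
  byte 5: read out[5]='A', append. Buffer now: "QAAAAARAAAAA"

Answer: AAAAA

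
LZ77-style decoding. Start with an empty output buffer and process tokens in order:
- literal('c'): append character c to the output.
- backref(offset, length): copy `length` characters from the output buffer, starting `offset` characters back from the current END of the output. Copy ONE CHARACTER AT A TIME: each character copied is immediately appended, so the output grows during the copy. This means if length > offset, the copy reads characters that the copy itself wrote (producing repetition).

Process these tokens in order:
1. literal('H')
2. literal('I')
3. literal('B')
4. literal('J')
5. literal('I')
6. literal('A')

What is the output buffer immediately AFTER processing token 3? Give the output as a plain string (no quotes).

Answer: HIB

Derivation:
Token 1: literal('H'). Output: "H"
Token 2: literal('I'). Output: "HI"
Token 3: literal('B'). Output: "HIB"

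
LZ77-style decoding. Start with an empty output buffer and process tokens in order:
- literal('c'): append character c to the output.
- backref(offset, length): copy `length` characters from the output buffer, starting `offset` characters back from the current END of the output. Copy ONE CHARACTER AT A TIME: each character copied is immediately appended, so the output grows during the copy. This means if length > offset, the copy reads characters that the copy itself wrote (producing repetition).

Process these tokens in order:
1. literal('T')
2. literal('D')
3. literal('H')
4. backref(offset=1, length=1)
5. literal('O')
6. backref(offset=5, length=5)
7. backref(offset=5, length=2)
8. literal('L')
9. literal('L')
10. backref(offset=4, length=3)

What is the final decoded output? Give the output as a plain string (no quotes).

Token 1: literal('T'). Output: "T"
Token 2: literal('D'). Output: "TD"
Token 3: literal('H'). Output: "TDH"
Token 4: backref(off=1, len=1). Copied 'H' from pos 2. Output: "TDHH"
Token 5: literal('O'). Output: "TDHHO"
Token 6: backref(off=5, len=5). Copied 'TDHHO' from pos 0. Output: "TDHHOTDHHO"
Token 7: backref(off=5, len=2). Copied 'TD' from pos 5. Output: "TDHHOTDHHOTD"
Token 8: literal('L'). Output: "TDHHOTDHHOTDL"
Token 9: literal('L'). Output: "TDHHOTDHHOTDLL"
Token 10: backref(off=4, len=3). Copied 'TDL' from pos 10. Output: "TDHHOTDHHOTDLLTDL"

Answer: TDHHOTDHHOTDLLTDL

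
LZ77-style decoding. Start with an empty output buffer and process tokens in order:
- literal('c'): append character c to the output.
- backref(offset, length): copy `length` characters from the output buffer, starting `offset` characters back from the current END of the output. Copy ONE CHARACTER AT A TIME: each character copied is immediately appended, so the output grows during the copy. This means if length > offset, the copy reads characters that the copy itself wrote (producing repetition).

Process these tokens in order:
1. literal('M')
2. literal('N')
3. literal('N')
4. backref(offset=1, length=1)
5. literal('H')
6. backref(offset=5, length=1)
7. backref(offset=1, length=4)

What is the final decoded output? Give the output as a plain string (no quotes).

Token 1: literal('M'). Output: "M"
Token 2: literal('N'). Output: "MN"
Token 3: literal('N'). Output: "MNN"
Token 4: backref(off=1, len=1). Copied 'N' from pos 2. Output: "MNNN"
Token 5: literal('H'). Output: "MNNNH"
Token 6: backref(off=5, len=1). Copied 'M' from pos 0. Output: "MNNNHM"
Token 7: backref(off=1, len=4) (overlapping!). Copied 'MMMM' from pos 5. Output: "MNNNHMMMMM"

Answer: MNNNHMMMMM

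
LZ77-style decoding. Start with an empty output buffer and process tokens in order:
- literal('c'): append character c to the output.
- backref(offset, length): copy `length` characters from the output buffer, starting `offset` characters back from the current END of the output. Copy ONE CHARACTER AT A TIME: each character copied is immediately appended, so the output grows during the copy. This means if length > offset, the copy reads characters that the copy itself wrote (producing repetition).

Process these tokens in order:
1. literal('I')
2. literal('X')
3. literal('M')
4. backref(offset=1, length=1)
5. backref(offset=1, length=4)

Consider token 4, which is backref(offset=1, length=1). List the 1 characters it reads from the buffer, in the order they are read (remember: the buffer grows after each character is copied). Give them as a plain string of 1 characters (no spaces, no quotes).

Token 1: literal('I'). Output: "I"
Token 2: literal('X'). Output: "IX"
Token 3: literal('M'). Output: "IXM"
Token 4: backref(off=1, len=1). Buffer before: "IXM" (len 3)
  byte 1: read out[2]='M', append. Buffer now: "IXMM"

Answer: M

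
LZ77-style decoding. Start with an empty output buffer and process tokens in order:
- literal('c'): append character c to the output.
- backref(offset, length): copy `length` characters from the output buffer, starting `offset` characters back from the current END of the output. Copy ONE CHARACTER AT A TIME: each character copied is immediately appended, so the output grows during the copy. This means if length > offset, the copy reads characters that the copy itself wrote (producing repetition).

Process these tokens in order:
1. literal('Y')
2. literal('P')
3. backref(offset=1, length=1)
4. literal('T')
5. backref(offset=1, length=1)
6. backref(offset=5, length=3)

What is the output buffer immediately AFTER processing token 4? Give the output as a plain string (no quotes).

Token 1: literal('Y'). Output: "Y"
Token 2: literal('P'). Output: "YP"
Token 3: backref(off=1, len=1). Copied 'P' from pos 1. Output: "YPP"
Token 4: literal('T'). Output: "YPPT"

Answer: YPPT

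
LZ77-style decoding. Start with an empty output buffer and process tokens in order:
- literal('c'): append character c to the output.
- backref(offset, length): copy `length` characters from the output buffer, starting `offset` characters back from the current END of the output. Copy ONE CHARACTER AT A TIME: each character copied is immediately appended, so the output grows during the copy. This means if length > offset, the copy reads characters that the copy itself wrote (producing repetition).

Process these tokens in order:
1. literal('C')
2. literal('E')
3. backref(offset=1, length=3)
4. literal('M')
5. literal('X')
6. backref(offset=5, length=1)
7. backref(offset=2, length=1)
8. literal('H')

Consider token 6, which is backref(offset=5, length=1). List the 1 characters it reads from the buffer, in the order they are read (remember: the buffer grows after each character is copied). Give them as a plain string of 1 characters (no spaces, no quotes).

Answer: E

Derivation:
Token 1: literal('C'). Output: "C"
Token 2: literal('E'). Output: "CE"
Token 3: backref(off=1, len=3) (overlapping!). Copied 'EEE' from pos 1. Output: "CEEEE"
Token 4: literal('M'). Output: "CEEEEM"
Token 5: literal('X'). Output: "CEEEEMX"
Token 6: backref(off=5, len=1). Buffer before: "CEEEEMX" (len 7)
  byte 1: read out[2]='E', append. Buffer now: "CEEEEMXE"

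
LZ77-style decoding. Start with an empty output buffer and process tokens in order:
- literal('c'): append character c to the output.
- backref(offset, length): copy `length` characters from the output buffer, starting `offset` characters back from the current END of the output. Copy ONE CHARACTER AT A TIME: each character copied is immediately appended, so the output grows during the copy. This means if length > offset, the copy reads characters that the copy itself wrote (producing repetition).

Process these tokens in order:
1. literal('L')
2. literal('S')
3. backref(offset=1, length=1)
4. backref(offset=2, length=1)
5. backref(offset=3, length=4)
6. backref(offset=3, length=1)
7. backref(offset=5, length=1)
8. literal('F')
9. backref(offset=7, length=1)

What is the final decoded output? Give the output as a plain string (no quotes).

Token 1: literal('L'). Output: "L"
Token 2: literal('S'). Output: "LS"
Token 3: backref(off=1, len=1). Copied 'S' from pos 1. Output: "LSS"
Token 4: backref(off=2, len=1). Copied 'S' from pos 1. Output: "LSSS"
Token 5: backref(off=3, len=4) (overlapping!). Copied 'SSSS' from pos 1. Output: "LSSSSSSS"
Token 6: backref(off=3, len=1). Copied 'S' from pos 5. Output: "LSSSSSSSS"
Token 7: backref(off=5, len=1). Copied 'S' from pos 4. Output: "LSSSSSSSSS"
Token 8: literal('F'). Output: "LSSSSSSSSSF"
Token 9: backref(off=7, len=1). Copied 'S' from pos 4. Output: "LSSSSSSSSSFS"

Answer: LSSSSSSSSSFS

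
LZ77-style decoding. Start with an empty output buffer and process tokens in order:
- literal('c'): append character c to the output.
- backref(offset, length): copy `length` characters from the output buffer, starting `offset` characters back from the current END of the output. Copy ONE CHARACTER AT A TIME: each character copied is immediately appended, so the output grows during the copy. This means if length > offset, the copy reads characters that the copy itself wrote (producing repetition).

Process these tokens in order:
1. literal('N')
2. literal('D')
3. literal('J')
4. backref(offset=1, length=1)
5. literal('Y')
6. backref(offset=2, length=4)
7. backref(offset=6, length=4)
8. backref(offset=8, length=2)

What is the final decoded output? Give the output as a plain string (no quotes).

Answer: NDJJYJYJYJYJYJY

Derivation:
Token 1: literal('N'). Output: "N"
Token 2: literal('D'). Output: "ND"
Token 3: literal('J'). Output: "NDJ"
Token 4: backref(off=1, len=1). Copied 'J' from pos 2. Output: "NDJJ"
Token 5: literal('Y'). Output: "NDJJY"
Token 6: backref(off=2, len=4) (overlapping!). Copied 'JYJY' from pos 3. Output: "NDJJYJYJY"
Token 7: backref(off=6, len=4). Copied 'JYJY' from pos 3. Output: "NDJJYJYJYJYJY"
Token 8: backref(off=8, len=2). Copied 'JY' from pos 5. Output: "NDJJYJYJYJYJYJY"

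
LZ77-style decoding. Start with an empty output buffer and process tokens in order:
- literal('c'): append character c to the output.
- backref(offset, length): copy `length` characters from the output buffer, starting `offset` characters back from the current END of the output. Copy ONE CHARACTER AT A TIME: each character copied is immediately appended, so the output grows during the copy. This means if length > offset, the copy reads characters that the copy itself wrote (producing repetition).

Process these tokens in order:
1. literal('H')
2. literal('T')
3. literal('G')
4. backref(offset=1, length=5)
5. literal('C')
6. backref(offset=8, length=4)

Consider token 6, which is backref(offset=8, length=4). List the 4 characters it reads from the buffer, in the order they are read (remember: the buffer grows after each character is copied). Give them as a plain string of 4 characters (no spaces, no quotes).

Answer: TGGG

Derivation:
Token 1: literal('H'). Output: "H"
Token 2: literal('T'). Output: "HT"
Token 3: literal('G'). Output: "HTG"
Token 4: backref(off=1, len=5) (overlapping!). Copied 'GGGGG' from pos 2. Output: "HTGGGGGG"
Token 5: literal('C'). Output: "HTGGGGGGC"
Token 6: backref(off=8, len=4). Buffer before: "HTGGGGGGC" (len 9)
  byte 1: read out[1]='T', append. Buffer now: "HTGGGGGGCT"
  byte 2: read out[2]='G', append. Buffer now: "HTGGGGGGCTG"
  byte 3: read out[3]='G', append. Buffer now: "HTGGGGGGCTGG"
  byte 4: read out[4]='G', append. Buffer now: "HTGGGGGGCTGGG"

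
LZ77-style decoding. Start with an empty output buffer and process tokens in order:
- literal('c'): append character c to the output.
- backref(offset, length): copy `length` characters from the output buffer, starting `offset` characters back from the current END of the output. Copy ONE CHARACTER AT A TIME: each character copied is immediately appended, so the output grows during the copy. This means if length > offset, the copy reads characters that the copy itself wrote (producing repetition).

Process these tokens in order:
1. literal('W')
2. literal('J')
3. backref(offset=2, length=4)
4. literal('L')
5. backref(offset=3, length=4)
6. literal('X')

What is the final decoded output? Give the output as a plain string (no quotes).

Token 1: literal('W'). Output: "W"
Token 2: literal('J'). Output: "WJ"
Token 3: backref(off=2, len=4) (overlapping!). Copied 'WJWJ' from pos 0. Output: "WJWJWJ"
Token 4: literal('L'). Output: "WJWJWJL"
Token 5: backref(off=3, len=4) (overlapping!). Copied 'WJLW' from pos 4. Output: "WJWJWJLWJLW"
Token 6: literal('X'). Output: "WJWJWJLWJLWX"

Answer: WJWJWJLWJLWX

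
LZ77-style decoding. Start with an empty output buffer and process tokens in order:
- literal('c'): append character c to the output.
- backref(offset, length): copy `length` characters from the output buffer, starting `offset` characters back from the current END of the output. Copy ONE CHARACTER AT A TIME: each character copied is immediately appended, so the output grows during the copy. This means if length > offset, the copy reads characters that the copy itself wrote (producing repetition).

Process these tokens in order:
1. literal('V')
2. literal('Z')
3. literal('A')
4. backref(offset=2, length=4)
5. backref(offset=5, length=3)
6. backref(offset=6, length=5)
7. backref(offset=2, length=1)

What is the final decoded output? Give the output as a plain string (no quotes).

Answer: VZAZAZAAZAAZAAZA

Derivation:
Token 1: literal('V'). Output: "V"
Token 2: literal('Z'). Output: "VZ"
Token 3: literal('A'). Output: "VZA"
Token 4: backref(off=2, len=4) (overlapping!). Copied 'ZAZA' from pos 1. Output: "VZAZAZA"
Token 5: backref(off=5, len=3). Copied 'AZA' from pos 2. Output: "VZAZAZAAZA"
Token 6: backref(off=6, len=5). Copied 'AZAAZ' from pos 4. Output: "VZAZAZAAZAAZAAZ"
Token 7: backref(off=2, len=1). Copied 'A' from pos 13. Output: "VZAZAZAAZAAZAAZA"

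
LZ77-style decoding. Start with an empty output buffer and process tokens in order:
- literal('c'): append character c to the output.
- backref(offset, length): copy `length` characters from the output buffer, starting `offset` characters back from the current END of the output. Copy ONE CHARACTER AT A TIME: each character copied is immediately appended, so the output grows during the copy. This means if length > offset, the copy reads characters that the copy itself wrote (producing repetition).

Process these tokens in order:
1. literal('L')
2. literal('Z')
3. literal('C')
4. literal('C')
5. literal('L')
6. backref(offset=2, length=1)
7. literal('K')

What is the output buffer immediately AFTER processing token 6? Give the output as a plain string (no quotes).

Answer: LZCCLC

Derivation:
Token 1: literal('L'). Output: "L"
Token 2: literal('Z'). Output: "LZ"
Token 3: literal('C'). Output: "LZC"
Token 4: literal('C'). Output: "LZCC"
Token 5: literal('L'). Output: "LZCCL"
Token 6: backref(off=2, len=1). Copied 'C' from pos 3. Output: "LZCCLC"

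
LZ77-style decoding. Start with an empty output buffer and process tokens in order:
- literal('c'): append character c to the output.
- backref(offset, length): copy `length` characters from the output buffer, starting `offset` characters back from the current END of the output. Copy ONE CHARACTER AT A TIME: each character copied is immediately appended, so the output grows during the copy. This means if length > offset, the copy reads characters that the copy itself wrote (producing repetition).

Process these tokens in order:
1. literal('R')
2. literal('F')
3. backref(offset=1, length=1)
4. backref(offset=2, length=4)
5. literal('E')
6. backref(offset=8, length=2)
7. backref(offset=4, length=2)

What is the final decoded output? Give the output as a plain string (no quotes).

Token 1: literal('R'). Output: "R"
Token 2: literal('F'). Output: "RF"
Token 3: backref(off=1, len=1). Copied 'F' from pos 1. Output: "RFF"
Token 4: backref(off=2, len=4) (overlapping!). Copied 'FFFF' from pos 1. Output: "RFFFFFF"
Token 5: literal('E'). Output: "RFFFFFFE"
Token 6: backref(off=8, len=2). Copied 'RF' from pos 0. Output: "RFFFFFFERF"
Token 7: backref(off=4, len=2). Copied 'FE' from pos 6. Output: "RFFFFFFERFFE"

Answer: RFFFFFFERFFE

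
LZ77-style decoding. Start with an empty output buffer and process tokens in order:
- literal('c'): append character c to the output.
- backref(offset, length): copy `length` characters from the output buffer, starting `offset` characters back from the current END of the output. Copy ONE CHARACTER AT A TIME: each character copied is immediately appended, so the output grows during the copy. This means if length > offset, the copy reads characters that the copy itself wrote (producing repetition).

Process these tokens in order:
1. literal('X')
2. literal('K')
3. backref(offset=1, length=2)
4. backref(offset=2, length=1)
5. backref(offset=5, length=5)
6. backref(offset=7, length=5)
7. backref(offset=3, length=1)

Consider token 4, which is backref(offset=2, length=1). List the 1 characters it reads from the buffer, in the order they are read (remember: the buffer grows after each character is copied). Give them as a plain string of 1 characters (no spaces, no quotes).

Token 1: literal('X'). Output: "X"
Token 2: literal('K'). Output: "XK"
Token 3: backref(off=1, len=2) (overlapping!). Copied 'KK' from pos 1. Output: "XKKK"
Token 4: backref(off=2, len=1). Buffer before: "XKKK" (len 4)
  byte 1: read out[2]='K', append. Buffer now: "XKKKK"

Answer: K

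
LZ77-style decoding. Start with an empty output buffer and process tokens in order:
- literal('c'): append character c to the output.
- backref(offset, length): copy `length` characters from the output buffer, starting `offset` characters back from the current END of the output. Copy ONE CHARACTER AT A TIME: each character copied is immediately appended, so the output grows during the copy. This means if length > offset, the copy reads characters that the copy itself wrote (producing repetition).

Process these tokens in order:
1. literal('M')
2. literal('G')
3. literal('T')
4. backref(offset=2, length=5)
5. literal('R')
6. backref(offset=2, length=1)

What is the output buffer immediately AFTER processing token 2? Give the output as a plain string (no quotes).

Token 1: literal('M'). Output: "M"
Token 2: literal('G'). Output: "MG"

Answer: MG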